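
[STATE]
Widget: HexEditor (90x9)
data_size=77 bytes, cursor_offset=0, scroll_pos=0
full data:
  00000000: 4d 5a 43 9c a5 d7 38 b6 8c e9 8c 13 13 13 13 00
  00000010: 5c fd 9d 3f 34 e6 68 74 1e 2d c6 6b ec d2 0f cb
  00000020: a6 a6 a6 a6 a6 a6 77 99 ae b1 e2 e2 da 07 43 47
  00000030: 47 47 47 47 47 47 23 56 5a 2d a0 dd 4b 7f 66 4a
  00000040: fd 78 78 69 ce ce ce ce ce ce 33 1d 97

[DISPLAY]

00000000  4D 5a 43 9c a5 d7 38 b6  8c e9 8c 13 13 13 13 00  |MZC...8.........|            
00000010  5c fd 9d 3f 34 e6 68 74  1e 2d c6 6b ec d2 0f cb  |\..?4.ht.-.k....|            
00000020  a6 a6 a6 a6 a6 a6 77 99  ae b1 e2 e2 da 07 43 47  |......w.......CG|            
00000030  47 47 47 47 47 47 23 56  5a 2d a0 dd 4b 7f 66 4a  |GGGGGG#VZ-..K.fJ|            
00000040  fd 78 78 69 ce ce ce ce  ce ce 33 1d 97           |.xxi......3..   |            
                                                                                          
                                                                                          
                                                                                          
                                                                                          


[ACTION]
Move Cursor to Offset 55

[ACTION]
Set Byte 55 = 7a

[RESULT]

00000000  4d 5a 43 9c a5 d7 38 b6  8c e9 8c 13 13 13 13 00  |MZC...8.........|            
00000010  5c fd 9d 3f 34 e6 68 74  1e 2d c6 6b ec d2 0f cb  |\..?4.ht.-.k....|            
00000020  a6 a6 a6 a6 a6 a6 77 99  ae b1 e2 e2 da 07 43 47  |......w.......CG|            
00000030  47 47 47 47 47 47 23 7A  5a 2d a0 dd 4b 7f 66 4a  |GGGGGG#zZ-..K.fJ|            
00000040  fd 78 78 69 ce ce ce ce  ce ce 33 1d 97           |.xxi......3..   |            
                                                                                          
                                                                                          
                                                                                          
                                                                                          


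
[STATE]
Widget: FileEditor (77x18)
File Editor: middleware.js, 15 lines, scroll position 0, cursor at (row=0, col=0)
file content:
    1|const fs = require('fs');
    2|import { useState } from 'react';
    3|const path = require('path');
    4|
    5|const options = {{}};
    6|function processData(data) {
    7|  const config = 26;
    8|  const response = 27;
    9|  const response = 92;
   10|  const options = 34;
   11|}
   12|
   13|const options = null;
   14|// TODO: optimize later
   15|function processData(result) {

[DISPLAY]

█onst fs = require('fs');                                                   ▲
import { useState } from 'react';                                           █
const path = require('path');                                               ░
                                                                            ░
const options = {{}};                                                       ░
function processData(data) {                                                ░
  const config = 26;                                                        ░
  const response = 27;                                                      ░
  const response = 92;                                                      ░
  const options = 34;                                                       ░
}                                                                           ░
                                                                            ░
const options = null;                                                       ░
// TODO: optimize later                                                     ░
function processData(result) {                                              ░
                                                                            ░
                                                                            ░
                                                                            ▼


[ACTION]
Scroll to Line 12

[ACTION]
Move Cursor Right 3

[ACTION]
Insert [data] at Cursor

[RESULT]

condata█t fs = require('fs');                                               ▲
import { useState } from 'react';                                           █
const path = require('path');                                               ░
                                                                            ░
const options = {{}};                                                       ░
function processData(data) {                                                ░
  const config = 26;                                                        ░
  const response = 27;                                                      ░
  const response = 92;                                                      ░
  const options = 34;                                                       ░
}                                                                           ░
                                                                            ░
const options = null;                                                       ░
// TODO: optimize later                                                     ░
function processData(result) {                                              ░
                                                                            ░
                                                                            ░
                                                                            ▼


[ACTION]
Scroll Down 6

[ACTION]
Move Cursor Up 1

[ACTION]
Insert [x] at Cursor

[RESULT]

condatax█t fs = require('fs');                                              ▲
import { useState } from 'react';                                           █
const path = require('path');                                               ░
                                                                            ░
const options = {{}};                                                       ░
function processData(data) {                                                ░
  const config = 26;                                                        ░
  const response = 27;                                                      ░
  const response = 92;                                                      ░
  const options = 34;                                                       ░
}                                                                           ░
                                                                            ░
const options = null;                                                       ░
// TODO: optimize later                                                     ░
function processData(result) {                                              ░
                                                                            ░
                                                                            ░
                                                                            ▼


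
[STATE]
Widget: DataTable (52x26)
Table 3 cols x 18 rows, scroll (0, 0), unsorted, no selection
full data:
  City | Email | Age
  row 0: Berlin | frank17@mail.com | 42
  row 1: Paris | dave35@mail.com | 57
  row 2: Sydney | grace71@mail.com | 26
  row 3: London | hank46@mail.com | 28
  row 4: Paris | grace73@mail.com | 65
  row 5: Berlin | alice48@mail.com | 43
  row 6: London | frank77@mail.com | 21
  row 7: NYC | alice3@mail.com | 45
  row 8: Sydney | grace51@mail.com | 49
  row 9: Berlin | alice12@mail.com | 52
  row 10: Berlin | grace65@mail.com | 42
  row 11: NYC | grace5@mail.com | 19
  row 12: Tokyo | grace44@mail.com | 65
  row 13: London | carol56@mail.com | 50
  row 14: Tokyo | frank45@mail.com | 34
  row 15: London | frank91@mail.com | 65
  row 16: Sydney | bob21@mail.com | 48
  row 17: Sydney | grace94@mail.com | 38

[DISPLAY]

City  │Email           │Age                         
──────┼────────────────┼───                         
Berlin│frank17@mail.com│42                          
Paris │dave35@mail.com │57                          
Sydney│grace71@mail.com│26                          
London│hank46@mail.com │28                          
Paris │grace73@mail.com│65                          
Berlin│alice48@mail.com│43                          
London│frank77@mail.com│21                          
NYC   │alice3@mail.com │45                          
Sydney│grace51@mail.com│49                          
Berlin│alice12@mail.com│52                          
Berlin│grace65@mail.com│42                          
NYC   │grace5@mail.com │19                          
Tokyo │grace44@mail.com│65                          
London│carol56@mail.com│50                          
Tokyo │frank45@mail.com│34                          
London│frank91@mail.com│65                          
Sydney│bob21@mail.com  │48                          
Sydney│grace94@mail.com│38                          
                                                    
                                                    
                                                    
                                                    
                                                    
                                                    


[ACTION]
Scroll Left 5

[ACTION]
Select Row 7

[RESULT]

City  │Email           │Age                         
──────┼────────────────┼───                         
Berlin│frank17@mail.com│42                          
Paris │dave35@mail.com │57                          
Sydney│grace71@mail.com│26                          
London│hank46@mail.com │28                          
Paris │grace73@mail.com│65                          
Berlin│alice48@mail.com│43                          
London│frank77@mail.com│21                          
>YC   │alice3@mail.com │45                          
Sydney│grace51@mail.com│49                          
Berlin│alice12@mail.com│52                          
Berlin│grace65@mail.com│42                          
NYC   │grace5@mail.com │19                          
Tokyo │grace44@mail.com│65                          
London│carol56@mail.com│50                          
Tokyo │frank45@mail.com│34                          
London│frank91@mail.com│65                          
Sydney│bob21@mail.com  │48                          
Sydney│grace94@mail.com│38                          
                                                    
                                                    
                                                    
                                                    
                                                    
                                                    


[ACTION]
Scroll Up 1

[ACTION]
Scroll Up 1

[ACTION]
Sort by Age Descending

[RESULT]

City  │Email           │Ag▼                         
──────┼────────────────┼───                         
Paris │grace73@mail.com│65                          
Tokyo │grace44@mail.com│65                          
London│frank91@mail.com│65                          
Paris │dave35@mail.com │57                          
Berlin│alice12@mail.com│52                          
London│carol56@mail.com│50                          
Sydney│grace51@mail.com│49                          
>ydney│bob21@mail.com  │48                          
NYC   │alice3@mail.com │45                          
Berlin│alice48@mail.com│43                          
Berlin│frank17@mail.com│42                          
Berlin│grace65@mail.com│42                          
Sydney│grace94@mail.com│38                          
Tokyo │frank45@mail.com│34                          
London│hank46@mail.com │28                          
Sydney│grace71@mail.com│26                          
London│frank77@mail.com│21                          
NYC   │grace5@mail.com │19                          
                                                    
                                                    
                                                    
                                                    
                                                    
                                                    


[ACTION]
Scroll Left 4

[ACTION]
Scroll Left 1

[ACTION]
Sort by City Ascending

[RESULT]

City ▲│Email           │Age                         
──────┼────────────────┼───                         
Berlin│alice12@mail.com│52                          
Berlin│alice48@mail.com│43                          
Berlin│frank17@mail.com│42                          
Berlin│grace65@mail.com│42                          
London│frank91@mail.com│65                          
London│carol56@mail.com│50                          
London│hank46@mail.com │28                          
>ondon│frank77@mail.com│21                          
NYC   │alice3@mail.com │45                          
NYC   │grace5@mail.com │19                          
Paris │grace73@mail.com│65                          
Paris │dave35@mail.com │57                          
Sydney│grace51@mail.com│49                          
Sydney│bob21@mail.com  │48                          
Sydney│grace94@mail.com│38                          
Sydney│grace71@mail.com│26                          
Tokyo │grace44@mail.com│65                          
Tokyo │frank45@mail.com│34                          
                                                    
                                                    
                                                    
                                                    
                                                    
                                                    


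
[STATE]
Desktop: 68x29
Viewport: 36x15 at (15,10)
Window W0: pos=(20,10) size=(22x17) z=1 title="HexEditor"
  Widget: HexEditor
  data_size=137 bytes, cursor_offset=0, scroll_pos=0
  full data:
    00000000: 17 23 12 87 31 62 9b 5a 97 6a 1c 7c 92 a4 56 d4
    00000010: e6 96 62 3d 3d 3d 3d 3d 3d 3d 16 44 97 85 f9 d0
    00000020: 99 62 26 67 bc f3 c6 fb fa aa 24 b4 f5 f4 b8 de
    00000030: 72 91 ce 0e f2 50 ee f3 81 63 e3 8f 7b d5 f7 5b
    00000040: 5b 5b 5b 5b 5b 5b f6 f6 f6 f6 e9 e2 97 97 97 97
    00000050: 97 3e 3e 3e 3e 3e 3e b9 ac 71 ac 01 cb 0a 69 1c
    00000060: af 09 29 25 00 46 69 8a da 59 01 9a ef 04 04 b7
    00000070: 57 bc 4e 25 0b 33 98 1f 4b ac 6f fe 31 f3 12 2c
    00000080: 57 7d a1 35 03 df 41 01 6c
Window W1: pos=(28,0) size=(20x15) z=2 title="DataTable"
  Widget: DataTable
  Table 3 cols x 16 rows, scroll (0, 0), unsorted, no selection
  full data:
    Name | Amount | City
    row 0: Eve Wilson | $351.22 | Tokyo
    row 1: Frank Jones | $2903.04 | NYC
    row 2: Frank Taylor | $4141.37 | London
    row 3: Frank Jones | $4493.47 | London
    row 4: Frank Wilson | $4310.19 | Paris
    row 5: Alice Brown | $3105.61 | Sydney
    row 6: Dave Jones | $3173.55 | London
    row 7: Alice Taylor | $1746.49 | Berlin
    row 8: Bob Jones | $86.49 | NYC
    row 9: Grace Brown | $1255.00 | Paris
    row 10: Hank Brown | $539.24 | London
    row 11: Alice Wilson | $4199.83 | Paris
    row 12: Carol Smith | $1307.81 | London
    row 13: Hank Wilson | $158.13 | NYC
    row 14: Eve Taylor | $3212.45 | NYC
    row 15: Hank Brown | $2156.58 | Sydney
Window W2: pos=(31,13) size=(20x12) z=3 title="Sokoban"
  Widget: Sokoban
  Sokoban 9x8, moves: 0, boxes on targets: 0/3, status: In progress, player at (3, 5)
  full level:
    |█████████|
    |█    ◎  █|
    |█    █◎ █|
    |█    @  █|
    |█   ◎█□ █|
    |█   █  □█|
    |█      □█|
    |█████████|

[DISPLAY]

     ┏━━━━━━━┃Alice Brown │$3105┃   
     ┃ HexEdi┃Dave Jones  │$3173┃   
     ┠───────┃Alice Taylor│$1746┃   
     ┃0000000┃Bo┏━━━━━━━━━━━━━━━━━━┓
     ┃0000001┗━━┃ Sokoban          ┃
     ┃00000020  ┠──────────────────┨
     ┃00000030  ┃█████████         ┃
     ┃00000040  ┃█    ◎  █         ┃
     ┃00000050  ┃█    █◎ █         ┃
     ┃00000060  ┃█    @  █         ┃
     ┃00000070  ┃█   ◎█□ █         ┃
     ┃00000080  ┃█   █  □█         ┃
     ┃          ┃█      □█         ┃
     ┃          ┃█████████         ┃
     ┃          ┗━━━━━━━━━━━━━━━━━━┛


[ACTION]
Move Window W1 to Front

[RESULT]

     ┏━━━━━━━┃Alice Brown │$3105┃   
     ┃ HexEdi┃Dave Jones  │$3173┃   
     ┠───────┃Alice Taylor│$1746┃   
     ┃0000000┃Bob Jones   │$86.4┃━━┓
     ┃0000001┗━━━━━━━━━━━━━━━━━━┛  ┃
     ┃00000020  ┠──────────────────┨
     ┃00000030  ┃█████████         ┃
     ┃00000040  ┃█    ◎  █         ┃
     ┃00000050  ┃█    █◎ █         ┃
     ┃00000060  ┃█    @  █         ┃
     ┃00000070  ┃█   ◎█□ █         ┃
     ┃00000080  ┃█   █  □█         ┃
     ┃          ┃█      □█         ┃
     ┃          ┃█████████         ┃
     ┃          ┗━━━━━━━━━━━━━━━━━━┛


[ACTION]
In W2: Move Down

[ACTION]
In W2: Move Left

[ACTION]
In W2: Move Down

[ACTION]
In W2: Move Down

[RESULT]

     ┏━━━━━━━┃Alice Brown │$3105┃   
     ┃ HexEdi┃Dave Jones  │$3173┃   
     ┠───────┃Alice Taylor│$1746┃   
     ┃0000000┃Bob Jones   │$86.4┃━━┓
     ┃0000001┗━━━━━━━━━━━━━━━━━━┛  ┃
     ┃00000020  ┠──────────────────┨
     ┃00000030  ┃█████████         ┃
     ┃00000040  ┃█    ◎  █         ┃
     ┃00000050  ┃█    █◎ █         ┃
     ┃00000060  ┃█       █         ┃
     ┃00000070  ┃█   +█□ █         ┃
     ┃00000080  ┃█   █  □█         ┃
     ┃          ┃█      □█         ┃
     ┃          ┃█████████         ┃
     ┃          ┗━━━━━━━━━━━━━━━━━━┛


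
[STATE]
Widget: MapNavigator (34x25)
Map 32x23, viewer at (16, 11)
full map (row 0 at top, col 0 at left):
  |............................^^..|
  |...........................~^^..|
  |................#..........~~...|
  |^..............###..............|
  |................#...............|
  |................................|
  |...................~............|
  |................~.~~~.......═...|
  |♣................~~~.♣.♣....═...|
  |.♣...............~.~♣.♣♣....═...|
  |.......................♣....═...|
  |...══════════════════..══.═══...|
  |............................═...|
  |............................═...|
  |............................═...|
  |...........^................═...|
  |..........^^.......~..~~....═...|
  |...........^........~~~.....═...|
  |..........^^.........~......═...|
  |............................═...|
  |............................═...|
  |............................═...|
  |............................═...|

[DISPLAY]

                                  
 ............................^^.. 
 ...........................~^^.. 
 ................#..........~~... 
 ^..............###.............. 
 ................#............... 
 ................................ 
 ...................~............ 
 ................~.~~~.......═... 
 ♣................~~~.♣.♣....═... 
 .♣...............~.~♣.♣♣....═... 
 .......................♣....═... 
 ...═════════════@════..══.═══... 
 ............................═... 
 ............................═... 
 ............................═... 
 ...........^................═... 
 ..........^^.......~..~~....═... 
 ...........^........~~~.....═... 
 ..........^^.........~......═... 
 ............................═... 
 ............................═... 
 ............................═... 
 ............................═... 
                                  


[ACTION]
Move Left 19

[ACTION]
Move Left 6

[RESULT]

                                  
                 .................
                 .................
                 ................#
                 ^..............##
                 ................#
                 .................
                 .................
                 ................~
                 ♣................
                 .♣...............
                 .................
                 @..══════════════
                 .................
                 .................
                 .................
                 ...........^.....
                 ..........^^.....
                 ...........^.....
                 ..........^^.....
                 .................
                 .................
                 .................
                 .................
                                  


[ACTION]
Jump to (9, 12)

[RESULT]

        ..........................
        ..........................
        ................#.........
        ^..............###........
        ................#.........
        ..........................
        ...................~......
        ................~.~~~.....
        ♣................~~~.♣.♣..
        .♣...............~.~♣.♣♣..
        .......................♣..
        ...══════════════════..══.
        .........@................
        ..........................
        ..........................
        ...........^..............
        ..........^^.......~..~~..
        ...........^........~~~...
        ..........^^.........~....
        ..........................
        ..........................
        ..........................
        ..........................
                                  
                                  


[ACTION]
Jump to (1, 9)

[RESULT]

                                  
                                  
                                  
                ..................
                ..................
                ................#.
                ^..............###
                ................#.
                ..................
                ..................
                ................~.
                ♣................~
                .@...............~
                ..................
                ...═══════════════
                ..................
                ..................
                ..................
                ...........^......
                ..........^^......
                ...........^......
                ..........^^......
                ..................
                ..................
                ..................


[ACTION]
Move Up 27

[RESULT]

                                  
                                  
                                  
                                  
                                  
                                  
                                  
                                  
                                  
                                  
                                  
                                  
                .@................
                ..................
                ................#.
                ^..............###
                ................#.
                ..................
                ..................
                ................~.
                ♣................~
                .♣...............~
                ..................
                ...═══════════════
                ..................


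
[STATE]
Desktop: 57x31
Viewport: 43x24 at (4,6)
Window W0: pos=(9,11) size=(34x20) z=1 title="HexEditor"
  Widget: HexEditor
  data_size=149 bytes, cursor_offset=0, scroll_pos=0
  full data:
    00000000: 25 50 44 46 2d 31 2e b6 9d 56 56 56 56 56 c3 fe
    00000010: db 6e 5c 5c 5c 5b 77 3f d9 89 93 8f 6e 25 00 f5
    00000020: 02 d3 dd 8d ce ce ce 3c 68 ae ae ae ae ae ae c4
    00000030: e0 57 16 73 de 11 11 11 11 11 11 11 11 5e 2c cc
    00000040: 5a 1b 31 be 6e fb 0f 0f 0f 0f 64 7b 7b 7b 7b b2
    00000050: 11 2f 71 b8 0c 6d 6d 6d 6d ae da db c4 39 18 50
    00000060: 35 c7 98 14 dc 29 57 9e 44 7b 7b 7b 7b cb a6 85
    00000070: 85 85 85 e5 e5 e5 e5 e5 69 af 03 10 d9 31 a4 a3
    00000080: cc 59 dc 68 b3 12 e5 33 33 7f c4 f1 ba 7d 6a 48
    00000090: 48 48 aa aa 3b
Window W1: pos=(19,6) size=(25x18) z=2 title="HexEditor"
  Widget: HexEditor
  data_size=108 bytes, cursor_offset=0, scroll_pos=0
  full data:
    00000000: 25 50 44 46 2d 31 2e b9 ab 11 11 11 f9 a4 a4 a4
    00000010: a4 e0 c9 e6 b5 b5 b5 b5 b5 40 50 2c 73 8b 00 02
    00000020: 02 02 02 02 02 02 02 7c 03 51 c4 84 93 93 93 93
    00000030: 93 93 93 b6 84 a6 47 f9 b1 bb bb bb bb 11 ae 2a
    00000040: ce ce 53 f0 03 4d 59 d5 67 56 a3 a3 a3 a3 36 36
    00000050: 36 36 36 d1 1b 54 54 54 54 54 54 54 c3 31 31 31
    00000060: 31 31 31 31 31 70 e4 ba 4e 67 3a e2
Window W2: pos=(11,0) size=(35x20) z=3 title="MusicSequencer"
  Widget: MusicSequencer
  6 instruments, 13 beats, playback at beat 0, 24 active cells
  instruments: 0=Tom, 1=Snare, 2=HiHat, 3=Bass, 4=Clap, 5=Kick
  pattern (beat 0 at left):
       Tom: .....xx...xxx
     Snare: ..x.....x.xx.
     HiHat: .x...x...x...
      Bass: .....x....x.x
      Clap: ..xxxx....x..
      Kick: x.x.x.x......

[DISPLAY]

       ┃ HiHat·█···█···█···              ┃ 
       ┃  Bass·····█····█·█              ┃ 
       ┃  Clap··████····█··              ┃ 
       ┃  Kick█·█·█·█······              ┃ 
       ┃                                 ┃ 
     ┏━┃                                 ┃ 
     ┃ ┃                                 ┃ 
     ┠─┃                                 ┃ 
     ┃0┃                                 ┃ 
     ┃0┃                                 ┃ 
     ┃0┃                                 ┃ 
     ┃0┃                                 ┃ 
     ┃0┃                                 ┃ 
     ┃0┗━━━━━━━━━━━━━━━━━━━━━━━━━━━━━━━━━┛ 
     ┃00000060 ┃                       ┃   
     ┃00000070 ┃                       ┃   
     ┃00000080 ┃                       ┃   
     ┃00000090 ┗━━━━━━━━━━━━━━━━━━━━━━━┛   
     ┃                                ┃    
     ┃                                ┃    
     ┃                                ┃    
     ┃                                ┃    
     ┃                                ┃    
     ┃                                ┃    


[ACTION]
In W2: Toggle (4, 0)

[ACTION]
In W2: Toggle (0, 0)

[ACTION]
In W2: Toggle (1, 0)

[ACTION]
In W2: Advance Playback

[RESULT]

       ┃ HiHat·█···█···█···              ┃ 
       ┃  Bass·····█····█·█              ┃ 
       ┃  Clap█·████····█··              ┃ 
       ┃  Kick█·█·█·█······              ┃ 
       ┃                                 ┃ 
     ┏━┃                                 ┃ 
     ┃ ┃                                 ┃ 
     ┠─┃                                 ┃ 
     ┃0┃                                 ┃ 
     ┃0┃                                 ┃ 
     ┃0┃                                 ┃ 
     ┃0┃                                 ┃ 
     ┃0┃                                 ┃ 
     ┃0┗━━━━━━━━━━━━━━━━━━━━━━━━━━━━━━━━━┛ 
     ┃00000060 ┃                       ┃   
     ┃00000070 ┃                       ┃   
     ┃00000080 ┃                       ┃   
     ┃00000090 ┗━━━━━━━━━━━━━━━━━━━━━━━┛   
     ┃                                ┃    
     ┃                                ┃    
     ┃                                ┃    
     ┃                                ┃    
     ┃                                ┃    
     ┃                                ┃    


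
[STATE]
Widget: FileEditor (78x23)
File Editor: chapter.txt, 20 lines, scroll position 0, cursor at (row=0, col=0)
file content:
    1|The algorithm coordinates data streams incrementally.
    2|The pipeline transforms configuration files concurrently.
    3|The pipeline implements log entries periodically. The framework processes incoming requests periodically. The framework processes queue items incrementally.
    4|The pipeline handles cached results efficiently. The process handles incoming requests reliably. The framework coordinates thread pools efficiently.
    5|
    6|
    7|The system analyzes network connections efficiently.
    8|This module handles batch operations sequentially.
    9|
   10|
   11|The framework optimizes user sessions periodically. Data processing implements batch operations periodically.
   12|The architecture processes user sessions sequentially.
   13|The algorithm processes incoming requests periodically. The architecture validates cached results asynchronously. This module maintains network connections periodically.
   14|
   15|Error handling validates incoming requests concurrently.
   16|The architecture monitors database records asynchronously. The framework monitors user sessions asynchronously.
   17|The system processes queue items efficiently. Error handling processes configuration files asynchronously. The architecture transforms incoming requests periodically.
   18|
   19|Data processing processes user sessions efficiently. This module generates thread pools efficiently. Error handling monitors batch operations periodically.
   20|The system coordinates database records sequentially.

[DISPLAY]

█he algorithm coordinates data streams incrementally.                        ▲
The pipeline transforms configuration files concurrently.                    █
The pipeline implements log entries periodically. The framework processes inc░
The pipeline handles cached results efficiently. The process handles incoming░
                                                                             ░
                                                                             ░
The system analyzes network connections efficiently.                         ░
This module handles batch operations sequentially.                           ░
                                                                             ░
                                                                             ░
The framework optimizes user sessions periodically. Data processing implement░
The architecture processes user sessions sequentially.                       ░
The algorithm processes incoming requests periodically. The architecture vali░
                                                                             ░
Error handling validates incoming requests concurrently.                     ░
The architecture monitors database records asynchronously. The framework moni░
The system processes queue items efficiently. Error handling processes config░
                                                                             ░
Data processing processes user sessions efficiently. This module generates th░
The system coordinates database records sequentially.                        ░
                                                                             ░
                                                                             ░
                                                                             ▼


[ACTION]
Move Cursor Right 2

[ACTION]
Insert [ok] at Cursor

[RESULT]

Thok█ algorithm coordinates data streams incrementally.                      ▲
The pipeline transforms configuration files concurrently.                    █
The pipeline implements log entries periodically. The framework processes inc░
The pipeline handles cached results efficiently. The process handles incoming░
                                                                             ░
                                                                             ░
The system analyzes network connections efficiently.                         ░
This module handles batch operations sequentially.                           ░
                                                                             ░
                                                                             ░
The framework optimizes user sessions periodically. Data processing implement░
The architecture processes user sessions sequentially.                       ░
The algorithm processes incoming requests periodically. The architecture vali░
                                                                             ░
Error handling validates incoming requests concurrently.                     ░
The architecture monitors database records asynchronously. The framework moni░
The system processes queue items efficiently. Error handling processes config░
                                                                             ░
Data processing processes user sessions efficiently. This module generates th░
The system coordinates database records sequentially.                        ░
                                                                             ░
                                                                             ░
                                                                             ▼


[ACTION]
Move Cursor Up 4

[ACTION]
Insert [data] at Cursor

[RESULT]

Thokdata█ algorithm coordinates data streams incrementally.                  ▲
The pipeline transforms configuration files concurrently.                    █
The pipeline implements log entries periodically. The framework processes inc░
The pipeline handles cached results efficiently. The process handles incoming░
                                                                             ░
                                                                             ░
The system analyzes network connections efficiently.                         ░
This module handles batch operations sequentially.                           ░
                                                                             ░
                                                                             ░
The framework optimizes user sessions periodically. Data processing implement░
The architecture processes user sessions sequentially.                       ░
The algorithm processes incoming requests periodically. The architecture vali░
                                                                             ░
Error handling validates incoming requests concurrently.                     ░
The architecture monitors database records asynchronously. The framework moni░
The system processes queue items efficiently. Error handling processes config░
                                                                             ░
Data processing processes user sessions efficiently. This module generates th░
The system coordinates database records sequentially.                        ░
                                                                             ░
                                                                             ░
                                                                             ▼


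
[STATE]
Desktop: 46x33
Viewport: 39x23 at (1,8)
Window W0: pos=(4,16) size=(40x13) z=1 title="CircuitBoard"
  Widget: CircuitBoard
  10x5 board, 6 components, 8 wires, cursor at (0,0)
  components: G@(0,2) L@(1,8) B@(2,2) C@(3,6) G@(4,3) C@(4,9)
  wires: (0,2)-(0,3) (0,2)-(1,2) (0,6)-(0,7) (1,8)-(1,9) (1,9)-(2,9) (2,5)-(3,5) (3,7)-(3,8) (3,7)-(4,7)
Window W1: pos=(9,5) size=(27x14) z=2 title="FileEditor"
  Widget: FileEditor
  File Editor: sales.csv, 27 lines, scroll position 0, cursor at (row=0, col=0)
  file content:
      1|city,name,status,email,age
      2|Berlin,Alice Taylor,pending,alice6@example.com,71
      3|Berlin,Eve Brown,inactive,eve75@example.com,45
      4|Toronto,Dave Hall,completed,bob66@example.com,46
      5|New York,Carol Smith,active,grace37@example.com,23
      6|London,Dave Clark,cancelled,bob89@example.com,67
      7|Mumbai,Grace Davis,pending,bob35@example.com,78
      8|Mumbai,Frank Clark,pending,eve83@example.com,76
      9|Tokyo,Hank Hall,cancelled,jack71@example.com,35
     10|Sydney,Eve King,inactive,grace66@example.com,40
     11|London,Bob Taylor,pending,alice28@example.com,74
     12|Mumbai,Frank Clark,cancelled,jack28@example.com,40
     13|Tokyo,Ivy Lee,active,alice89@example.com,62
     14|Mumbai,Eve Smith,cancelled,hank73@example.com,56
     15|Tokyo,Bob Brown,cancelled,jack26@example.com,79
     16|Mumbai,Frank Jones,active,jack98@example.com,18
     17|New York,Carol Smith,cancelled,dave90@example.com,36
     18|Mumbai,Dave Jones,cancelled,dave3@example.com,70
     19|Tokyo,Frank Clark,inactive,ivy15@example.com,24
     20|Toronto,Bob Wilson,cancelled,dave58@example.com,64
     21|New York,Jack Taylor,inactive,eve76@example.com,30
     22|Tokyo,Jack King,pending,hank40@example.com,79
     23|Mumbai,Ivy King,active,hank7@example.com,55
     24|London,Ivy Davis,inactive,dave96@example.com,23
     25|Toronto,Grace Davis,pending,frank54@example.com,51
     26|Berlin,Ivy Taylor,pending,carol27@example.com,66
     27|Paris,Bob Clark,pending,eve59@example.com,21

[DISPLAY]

        ┃█ity,name,status,email,a▲┃    
        ┃Berlin,Alice Taylor,pend█┃    
        ┃Berlin,Eve Brown,inactiv░┃    
        ┃Toronto,Dave Hall,comple░┃    
        ┃New York,Carol Smith,act░┃    
        ┃London,Dave Clark,cancel░┃    
        ┃Mumbai,Grace Davis,pendi░┃    
        ┃Mumbai,Frank Clark,pendi░┃    
   ┏━━━━┃Tokyo,Hank Hall,cancelle░┃━━━━
   ┃ Cir┃Sydney,Eve King,inactive▼┃    
   ┠────┗━━━━━━━━━━━━━━━━━━━━━━━━━┛────
   ┃   0 1 2 3 4 5 6 7 8 9             
   ┃0  [.]      G ─ ·           · ─ ·  
   ┃            │                      
   ┃1           ·                      
   ┃                                   
   ┃2           B           ·          
   ┃                        │          
   ┃3                       ·   C   · ─
   ┃                                │  
   ┗━━━━━━━━━━━━━━━━━━━━━━━━━━━━━━━━━━━
                                       
                                       


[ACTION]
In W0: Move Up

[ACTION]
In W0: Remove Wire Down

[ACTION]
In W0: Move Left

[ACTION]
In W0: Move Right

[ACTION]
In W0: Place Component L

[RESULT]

        ┃█ity,name,status,email,a▲┃    
        ┃Berlin,Alice Taylor,pend█┃    
        ┃Berlin,Eve Brown,inactiv░┃    
        ┃Toronto,Dave Hall,comple░┃    
        ┃New York,Carol Smith,act░┃    
        ┃London,Dave Clark,cancel░┃    
        ┃Mumbai,Grace Davis,pendi░┃    
        ┃Mumbai,Frank Clark,pendi░┃    
   ┏━━━━┃Tokyo,Hank Hall,cancelle░┃━━━━
   ┃ Cir┃Sydney,Eve King,inactive▼┃    
   ┠────┗━━━━━━━━━━━━━━━━━━━━━━━━━┛────
   ┃   0 1 2 3 4 5 6 7 8 9             
   ┃0      [L]  G ─ ·           · ─ ·  
   ┃            │                      
   ┃1           ·                      
   ┃                                   
   ┃2           B           ·          
   ┃                        │          
   ┃3                       ·   C   · ─
   ┃                                │  
   ┗━━━━━━━━━━━━━━━━━━━━━━━━━━━━━━━━━━━
                                       
                                       
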